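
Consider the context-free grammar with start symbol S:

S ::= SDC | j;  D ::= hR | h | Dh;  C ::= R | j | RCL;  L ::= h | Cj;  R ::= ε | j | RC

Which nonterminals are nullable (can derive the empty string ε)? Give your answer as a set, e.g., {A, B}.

{C, R}

Directly nullable (have an ε-rule): {R}.
C is nullable via C -> R (every symbol on the right is already known nullable).
Not nullable: D, L, S — each has a terminal in every rule's right-hand side or depends on a non-nullable symbol.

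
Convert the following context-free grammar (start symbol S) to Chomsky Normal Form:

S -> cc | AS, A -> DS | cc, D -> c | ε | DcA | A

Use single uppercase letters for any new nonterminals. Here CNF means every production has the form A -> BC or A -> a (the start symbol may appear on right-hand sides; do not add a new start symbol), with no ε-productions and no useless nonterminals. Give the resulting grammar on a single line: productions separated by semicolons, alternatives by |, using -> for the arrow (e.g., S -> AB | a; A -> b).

Nullable: {D}; after ε-elimination: S -> AS | cc; A -> S | DS | cc; D -> A | c | cA | DcA.
After unit-elimination: S -> AS | cc; A -> AS | DS | cc; D -> c | AS | DS | cA | cc | DcA.
TERM: introduce B -> c and substitute in every rule of length ≥2.
BIN: D -> DBA becomes D -> DC, C -> BA.

S -> AS | BB; A -> AS | BB | DS; B -> c; C -> BA; D -> c | AS | BA | BB | DC | DS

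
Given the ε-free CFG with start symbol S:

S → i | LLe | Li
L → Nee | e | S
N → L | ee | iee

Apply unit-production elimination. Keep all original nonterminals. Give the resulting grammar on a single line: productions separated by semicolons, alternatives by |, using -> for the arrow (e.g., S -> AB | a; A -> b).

Unit productions: L->S, N->L.
Unit pairs (A ⇒* B via units): (L,S), (N,L), (N,S).
S: inherits non-unit rules of {S} → LLe | Li | i.
L: inherits non-unit rules of {L, S} → LLe | Li | Nee | e | i.
N: inherits non-unit rules of {L, N, S} → LLe | Li | Nee | e | ee | i | iee.

S -> i | Li | LLe; L -> e | i | Li | LLe | Nee; N -> e | i | Li | ee | LLe | Nee | iee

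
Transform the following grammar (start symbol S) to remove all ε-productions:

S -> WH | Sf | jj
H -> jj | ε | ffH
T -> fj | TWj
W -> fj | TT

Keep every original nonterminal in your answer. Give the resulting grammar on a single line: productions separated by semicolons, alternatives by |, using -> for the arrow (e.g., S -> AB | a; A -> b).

Nullable set: {H}.
S -> WH: H nullable, giving W | WH.
Drop H -> ε.
H -> ffH: H nullable, giving ff | ffH.
Unchanged (no nullable symbols): S -> Sf; S -> jj; H -> jj; T -> TWj; T -> fj; W -> TT; W -> fj.

S -> W | Sf | WH | jj; H -> ff | jj | ffH; T -> fj | TWj; W -> TT | fj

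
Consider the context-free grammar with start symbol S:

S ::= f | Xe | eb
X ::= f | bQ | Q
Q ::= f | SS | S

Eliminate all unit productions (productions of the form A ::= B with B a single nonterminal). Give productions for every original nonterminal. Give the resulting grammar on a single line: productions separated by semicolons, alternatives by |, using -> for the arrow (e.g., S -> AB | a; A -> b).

Unit productions: Q->S, X->Q.
Unit pairs (A ⇒* B via units): (Q,S), (X,Q), (X,S).
S: inherits non-unit rules of {S} → Xe | eb | f.
Q: inherits non-unit rules of {Q, S} → SS | Xe | eb | f.
X: inherits non-unit rules of {Q, S, X} → SS | Xe | bQ | eb | f.

S -> f | Xe | eb; Q -> f | SS | Xe | eb; X -> f | SS | Xe | bQ | eb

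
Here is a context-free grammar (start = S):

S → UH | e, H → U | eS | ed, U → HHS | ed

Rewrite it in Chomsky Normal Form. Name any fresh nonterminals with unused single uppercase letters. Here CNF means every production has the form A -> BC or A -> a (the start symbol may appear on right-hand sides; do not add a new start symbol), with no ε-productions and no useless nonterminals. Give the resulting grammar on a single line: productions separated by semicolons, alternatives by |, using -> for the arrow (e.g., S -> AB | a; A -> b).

S -> e | UH; A -> e; B -> d; C -> HS; D -> HS; H -> AB | AS | HC; U -> AB | HD

No ε-productions.
After unit-elimination: S -> e | UH; H -> eS | ed | HHS; U -> ed | HHS.
TERM: introduce B -> d, A -> e and substitute in every rule of length ≥2.
BIN: H -> HHS becomes H -> HC, C -> HS; U -> HHS becomes U -> HD, D -> HS.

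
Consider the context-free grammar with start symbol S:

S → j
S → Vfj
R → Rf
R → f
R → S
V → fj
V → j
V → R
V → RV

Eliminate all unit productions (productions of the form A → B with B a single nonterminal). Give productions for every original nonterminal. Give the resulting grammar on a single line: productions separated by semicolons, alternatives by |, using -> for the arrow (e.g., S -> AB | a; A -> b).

Unit productions: R->S, V->R.
Unit pairs (A ⇒* B via units): (R,S), (V,R), (V,S).
S: inherits non-unit rules of {S} → Vfj | j.
R: inherits non-unit rules of {R, S} → Rf | Vfj | f | j.
V: inherits non-unit rules of {R, S, V} → RV | Rf | Vfj | f | fj | j.

S -> j | Vfj; R -> f | j | Rf | Vfj; V -> f | j | RV | Rf | fj | Vfj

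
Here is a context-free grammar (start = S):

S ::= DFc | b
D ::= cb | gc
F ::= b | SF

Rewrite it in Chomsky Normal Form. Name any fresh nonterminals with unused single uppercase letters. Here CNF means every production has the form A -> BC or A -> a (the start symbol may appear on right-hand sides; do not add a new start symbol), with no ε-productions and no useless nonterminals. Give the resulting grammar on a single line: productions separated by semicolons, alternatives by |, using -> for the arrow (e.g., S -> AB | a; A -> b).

No ε-productions.
No unit productions to eliminate.
TERM: introduce B -> b, A -> c, C -> g and substitute in every rule of length ≥2.
BIN: S -> DFA becomes S -> DE, E -> FA.

S -> b | DE; A -> c; B -> b; C -> g; D -> AB | CA; E -> FA; F -> b | SF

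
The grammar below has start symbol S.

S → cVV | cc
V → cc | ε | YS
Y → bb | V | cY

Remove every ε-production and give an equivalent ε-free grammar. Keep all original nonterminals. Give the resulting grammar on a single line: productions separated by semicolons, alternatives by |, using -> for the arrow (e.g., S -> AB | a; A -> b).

S -> c | cV | cc | cVV; V -> S | YS | cc; Y -> V | c | bb | cY

Nullable set: {V, Y}.
S -> cVV: V, V nullable, giving c | cV | cVV.
Drop V -> ε.
V -> YS: Y nullable, giving S | YS.
Y -> V: V nullable, giving V.
Y -> cY: Y nullable, giving c | cY.
Unchanged (no nullable symbols): S -> cc; V -> cc; Y -> bb.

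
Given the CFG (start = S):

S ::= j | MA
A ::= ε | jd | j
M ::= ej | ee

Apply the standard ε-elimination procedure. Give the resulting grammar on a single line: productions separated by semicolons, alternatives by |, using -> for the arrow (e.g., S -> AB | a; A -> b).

S -> M | j | MA; A -> j | jd; M -> ee | ej

Nullable set: {A}.
S -> MA: A nullable, giving M | MA.
Drop A -> ε.
Unchanged (no nullable symbols): S -> j; A -> j; A -> jd; M -> ee; M -> ej.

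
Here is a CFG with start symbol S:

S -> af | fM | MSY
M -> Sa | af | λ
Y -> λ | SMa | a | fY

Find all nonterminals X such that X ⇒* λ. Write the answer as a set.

Directly nullable (have an ε-rule): {M, Y}.
Not nullable: S — each has a terminal in every rule's right-hand side or depends on a non-nullable symbol.

{M, Y}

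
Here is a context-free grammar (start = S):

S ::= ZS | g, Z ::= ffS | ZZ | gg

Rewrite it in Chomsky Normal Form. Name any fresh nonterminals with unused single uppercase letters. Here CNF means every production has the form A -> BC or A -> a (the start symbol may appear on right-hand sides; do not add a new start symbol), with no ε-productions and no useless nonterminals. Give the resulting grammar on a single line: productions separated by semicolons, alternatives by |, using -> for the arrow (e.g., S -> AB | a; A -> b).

S -> g | ZS; A -> f; B -> g; C -> AS; Z -> AC | BB | ZZ

No ε-productions.
No unit productions to eliminate.
TERM: introduce A -> f, B -> g and substitute in every rule of length ≥2.
BIN: Z -> AAS becomes Z -> AC, C -> AS.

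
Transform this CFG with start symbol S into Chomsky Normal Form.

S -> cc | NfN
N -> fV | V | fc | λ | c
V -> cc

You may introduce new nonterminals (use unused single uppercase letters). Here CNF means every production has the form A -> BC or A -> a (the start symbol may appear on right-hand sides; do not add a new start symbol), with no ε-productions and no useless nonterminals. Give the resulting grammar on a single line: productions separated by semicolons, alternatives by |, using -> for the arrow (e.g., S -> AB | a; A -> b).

S -> f | AA | BN | NB | NC; A -> c; B -> f; C -> BN; N -> c | AA | BA | BV; V -> AA

Nullable: {N}; after ε-elimination: S -> f | Nf | cc | fN | NfN; N -> V | c | fV | fc; V -> cc.
After unit-elimination: S -> f | Nf | cc | fN | NfN; N -> c | cc | fV | fc; V -> cc.
TERM: introduce A -> c, B -> f and substitute in every rule of length ≥2.
BIN: S -> NBN becomes S -> NC, C -> BN.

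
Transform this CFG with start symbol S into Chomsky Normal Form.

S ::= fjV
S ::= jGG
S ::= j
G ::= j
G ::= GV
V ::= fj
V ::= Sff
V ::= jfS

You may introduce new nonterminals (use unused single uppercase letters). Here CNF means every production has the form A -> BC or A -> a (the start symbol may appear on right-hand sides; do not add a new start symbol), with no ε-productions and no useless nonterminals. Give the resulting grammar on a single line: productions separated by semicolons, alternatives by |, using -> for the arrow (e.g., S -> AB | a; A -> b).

S -> j | AC | BD; A -> f; B -> j; C -> BV; D -> GG; E -> AS; F -> AA; G -> j | GV; V -> AB | BE | SF

No ε-productions.
No unit productions to eliminate.
TERM: introduce A -> f, B -> j and substitute in every rule of length ≥2.
BIN: S -> ABV becomes S -> AC, C -> BV; S -> BGG becomes S -> BD, D -> GG; V -> BAS becomes V -> BE, E -> AS; V -> SAA becomes V -> SF, F -> AA.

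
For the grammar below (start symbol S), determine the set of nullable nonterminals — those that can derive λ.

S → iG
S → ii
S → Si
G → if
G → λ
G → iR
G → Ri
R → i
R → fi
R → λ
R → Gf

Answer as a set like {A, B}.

Directly nullable (have an ε-rule): {G, R}.
Not nullable: S — each has a terminal in every rule's right-hand side or depends on a non-nullable symbol.

{G, R}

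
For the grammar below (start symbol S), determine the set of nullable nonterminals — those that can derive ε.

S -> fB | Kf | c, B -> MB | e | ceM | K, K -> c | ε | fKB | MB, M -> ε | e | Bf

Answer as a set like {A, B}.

{B, K, M}

Directly nullable (have an ε-rule): {K, M}.
B is nullable via B -> K (every symbol on the right is already known nullable).
Not nullable: S — each has a terminal in every rule's right-hand side or depends on a non-nullable symbol.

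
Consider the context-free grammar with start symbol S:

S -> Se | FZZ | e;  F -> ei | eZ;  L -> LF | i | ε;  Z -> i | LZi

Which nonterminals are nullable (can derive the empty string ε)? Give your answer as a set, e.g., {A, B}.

{L}

Directly nullable (have an ε-rule): {L}.
Not nullable: F, S, Z — each has a terminal in every rule's right-hand side or depends on a non-nullable symbol.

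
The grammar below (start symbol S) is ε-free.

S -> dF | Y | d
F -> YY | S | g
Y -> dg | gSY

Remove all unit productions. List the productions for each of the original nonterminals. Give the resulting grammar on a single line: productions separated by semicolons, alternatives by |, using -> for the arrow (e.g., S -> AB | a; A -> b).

S -> d | dF | dg | gSY; F -> d | g | YY | dF | dg | gSY; Y -> dg | gSY

Unit productions: F->S, S->Y.
Unit pairs (A ⇒* B via units): (F,S), (F,Y), (S,Y).
S: inherits non-unit rules of {S, Y} → d | dF | dg | gSY.
F: inherits non-unit rules of {F, S, Y} → YY | d | dF | dg | g | gSY.
Y: inherits non-unit rules of {Y} → dg | gSY.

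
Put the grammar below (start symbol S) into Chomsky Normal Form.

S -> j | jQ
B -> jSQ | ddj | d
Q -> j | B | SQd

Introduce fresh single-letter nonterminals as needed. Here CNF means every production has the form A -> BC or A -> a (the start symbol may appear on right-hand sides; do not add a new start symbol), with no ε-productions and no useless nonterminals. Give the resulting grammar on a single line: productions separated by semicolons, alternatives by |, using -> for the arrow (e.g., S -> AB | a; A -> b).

No ε-productions.
After unit-elimination: S -> j | jQ; B -> d | ddj | jSQ; Q -> d | j | SQd | ddj | jSQ.
TERM: introduce A -> d, C -> j and substitute in every rule of length ≥2.
BIN: B -> AAC becomes B -> AD, D -> AC; B -> CSQ becomes B -> CE, E -> SQ; Q -> AAC becomes Q -> AF, F -> AC; Q -> CSQ becomes Q -> CG, G -> SQ; Q -> SQA becomes Q -> SH, H -> QA.
Drop unreachable/unproductive: B.

S -> j | CQ; A -> d; C -> j; F -> AC; G -> SQ; H -> QA; Q -> d | j | AF | CG | SH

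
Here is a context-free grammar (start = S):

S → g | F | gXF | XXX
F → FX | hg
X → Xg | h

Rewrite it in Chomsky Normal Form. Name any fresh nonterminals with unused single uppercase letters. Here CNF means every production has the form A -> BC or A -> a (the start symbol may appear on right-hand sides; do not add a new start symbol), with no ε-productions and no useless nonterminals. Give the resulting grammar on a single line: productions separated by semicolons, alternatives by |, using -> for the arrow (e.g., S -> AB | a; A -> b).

No ε-productions.
After unit-elimination: S -> g | FX | hg | XXX | gXF; F -> FX | hg; X -> h | Xg.
TERM: introduce B -> g, A -> h and substitute in every rule of length ≥2.
BIN: S -> BXF becomes S -> BC, C -> XF; S -> XXX becomes S -> XD, D -> XX.

S -> g | AB | BC | FX | XD; A -> h; B -> g; C -> XF; D -> XX; F -> AB | FX; X -> h | XB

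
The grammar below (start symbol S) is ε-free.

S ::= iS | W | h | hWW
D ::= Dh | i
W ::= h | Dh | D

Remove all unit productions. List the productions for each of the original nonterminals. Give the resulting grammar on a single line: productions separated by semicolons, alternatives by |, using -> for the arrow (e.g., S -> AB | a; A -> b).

Unit productions: S->W, W->D.
Unit pairs (A ⇒* B via units): (S,D), (S,W), (W,D).
S: inherits non-unit rules of {D, S, W} → Dh | h | hWW | i | iS.
D: inherits non-unit rules of {D} → Dh | i.
W: inherits non-unit rules of {D, W} → Dh | h | i.

S -> h | i | Dh | iS | hWW; D -> i | Dh; W -> h | i | Dh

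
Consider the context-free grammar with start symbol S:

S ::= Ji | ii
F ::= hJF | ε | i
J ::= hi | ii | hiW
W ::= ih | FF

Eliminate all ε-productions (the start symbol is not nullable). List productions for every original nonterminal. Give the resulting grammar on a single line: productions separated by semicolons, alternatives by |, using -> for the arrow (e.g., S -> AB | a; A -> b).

S -> Ji | ii; F -> i | hJ | hJF; J -> hi | ii | hiW; W -> F | FF | ih

Nullable set: {F, W}.
Drop F -> ε.
F -> hJF: F nullable, giving hJ | hJF.
J -> hiW: W nullable, giving hi | hiW.
W -> FF: F, F nullable, giving F | FF.
Unchanged (no nullable symbols): S -> Ji; S -> ii; F -> i; J -> hi; J -> ii; W -> ih.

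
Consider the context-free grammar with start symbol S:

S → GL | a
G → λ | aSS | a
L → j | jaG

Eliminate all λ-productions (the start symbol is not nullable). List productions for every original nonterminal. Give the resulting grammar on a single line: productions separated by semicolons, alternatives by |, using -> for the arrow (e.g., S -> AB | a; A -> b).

Nullable set: {G}.
S -> GL: G nullable, giving GL | L.
Drop G -> λ.
L -> jaG: G nullable, giving ja | jaG.
Unchanged (no nullable symbols): S -> a; G -> a; G -> aSS; L -> j.

S -> L | a | GL; G -> a | aSS; L -> j | ja | jaG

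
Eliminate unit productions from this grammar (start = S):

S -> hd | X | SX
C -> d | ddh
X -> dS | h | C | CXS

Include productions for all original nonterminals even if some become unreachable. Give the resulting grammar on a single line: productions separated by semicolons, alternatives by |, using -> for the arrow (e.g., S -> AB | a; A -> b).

Unit productions: S->X, X->C.
Unit pairs (A ⇒* B via units): (S,C), (S,X), (X,C).
S: inherits non-unit rules of {C, S, X} → CXS | SX | d | dS | ddh | h | hd.
C: inherits non-unit rules of {C} → d | ddh.
X: inherits non-unit rules of {C, X} → CXS | d | dS | ddh | h.

S -> d | h | SX | dS | hd | CXS | ddh; C -> d | ddh; X -> d | h | dS | CXS | ddh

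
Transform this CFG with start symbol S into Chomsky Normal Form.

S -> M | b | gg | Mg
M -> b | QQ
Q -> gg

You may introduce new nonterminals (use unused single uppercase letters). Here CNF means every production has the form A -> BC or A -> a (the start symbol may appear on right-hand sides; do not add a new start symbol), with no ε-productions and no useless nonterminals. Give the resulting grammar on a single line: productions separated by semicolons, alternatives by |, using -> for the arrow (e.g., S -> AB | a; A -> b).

S -> b | AA | MA | QQ; A -> g; M -> b | QQ; Q -> AA

No ε-productions.
After unit-elimination: S -> b | Mg | QQ | gg; M -> b | QQ; Q -> gg.
TERM: introduce A -> g and substitute in every rule of length ≥2.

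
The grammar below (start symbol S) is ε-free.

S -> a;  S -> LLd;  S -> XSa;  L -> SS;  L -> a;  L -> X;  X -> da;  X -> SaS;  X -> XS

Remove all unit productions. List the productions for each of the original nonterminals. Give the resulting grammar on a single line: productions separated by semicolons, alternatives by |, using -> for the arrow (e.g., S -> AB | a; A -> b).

Unit productions: L->X.
Unit pairs (A ⇒* B via units): (L,X).
S: inherits non-unit rules of {S} → LLd | XSa | a.
L: inherits non-unit rules of {L, X} → SS | SaS | XS | a | da.
X: inherits non-unit rules of {X} → SaS | XS | da.

S -> a | LLd | XSa; L -> a | SS | XS | da | SaS; X -> XS | da | SaS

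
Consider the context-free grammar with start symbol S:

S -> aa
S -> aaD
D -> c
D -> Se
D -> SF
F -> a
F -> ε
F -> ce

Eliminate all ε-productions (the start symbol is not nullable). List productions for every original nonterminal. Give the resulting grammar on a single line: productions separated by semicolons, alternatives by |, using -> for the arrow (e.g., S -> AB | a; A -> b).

S -> aa | aaD; D -> S | c | SF | Se; F -> a | ce

Nullable set: {F}.
D -> SF: F nullable, giving S | SF.
Drop F -> ε.
Unchanged (no nullable symbols): S -> aa; S -> aaD; D -> Se; D -> c; F -> a; F -> ce.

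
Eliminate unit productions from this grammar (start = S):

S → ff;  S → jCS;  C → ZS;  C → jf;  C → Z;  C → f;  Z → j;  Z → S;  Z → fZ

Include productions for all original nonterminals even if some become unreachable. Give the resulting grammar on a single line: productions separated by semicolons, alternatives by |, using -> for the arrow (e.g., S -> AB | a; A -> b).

S -> ff | jCS; C -> f | j | ZS | fZ | ff | jf | jCS; Z -> j | fZ | ff | jCS

Unit productions: C->Z, Z->S.
Unit pairs (A ⇒* B via units): (C,S), (C,Z), (Z,S).
S: inherits non-unit rules of {S} → ff | jCS.
C: inherits non-unit rules of {C, S, Z} → ZS | f | fZ | ff | j | jCS | jf.
Z: inherits non-unit rules of {S, Z} → fZ | ff | j | jCS.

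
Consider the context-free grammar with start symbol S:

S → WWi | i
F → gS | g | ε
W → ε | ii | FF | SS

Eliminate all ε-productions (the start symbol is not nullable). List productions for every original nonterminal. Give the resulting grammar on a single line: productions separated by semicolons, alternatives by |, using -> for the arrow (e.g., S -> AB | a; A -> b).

S -> i | Wi | WWi; F -> g | gS; W -> F | FF | SS | ii

Nullable set: {F, W}.
S -> WWi: W, W nullable, giving WWi | Wi | i.
Drop F -> ε.
Drop W -> ε.
W -> FF: F, F nullable, giving F | FF.
Unchanged (no nullable symbols): S -> i; F -> g; F -> gS; W -> SS; W -> ii.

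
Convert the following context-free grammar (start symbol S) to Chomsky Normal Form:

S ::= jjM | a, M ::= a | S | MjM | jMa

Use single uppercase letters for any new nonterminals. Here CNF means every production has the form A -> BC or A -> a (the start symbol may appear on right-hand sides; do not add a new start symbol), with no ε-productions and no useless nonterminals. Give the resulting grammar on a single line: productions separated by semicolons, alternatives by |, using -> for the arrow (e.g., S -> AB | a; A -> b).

S -> a | AF; A -> j; B -> a; C -> AM; D -> MB; E -> AM; F -> AM; M -> a | AC | AD | ME

No ε-productions.
After unit-elimination: S -> a | jjM; M -> a | MjM | jMa | jjM.
TERM: introduce B -> a, A -> j and substitute in every rule of length ≥2.
BIN: M -> AAM becomes M -> AC, C -> AM; M -> AMB becomes M -> AD, D -> MB; M -> MAM becomes M -> ME, E -> AM; S -> AAM becomes S -> AF, F -> AM.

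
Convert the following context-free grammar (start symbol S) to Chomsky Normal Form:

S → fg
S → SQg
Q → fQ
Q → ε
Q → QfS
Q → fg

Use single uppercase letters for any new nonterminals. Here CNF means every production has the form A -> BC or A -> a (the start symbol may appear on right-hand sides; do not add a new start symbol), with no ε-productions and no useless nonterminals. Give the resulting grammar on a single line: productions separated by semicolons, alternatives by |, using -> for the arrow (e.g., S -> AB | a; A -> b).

S -> AB | SB | SD; A -> f; B -> g; C -> AS; D -> QB; Q -> f | AB | AQ | AS | QC

Nullable: {Q}; after ε-elimination: S -> Sg | fg | SQg; Q -> f | fQ | fS | fg | QfS.
No unit productions to eliminate.
TERM: introduce A -> f, B -> g and substitute in every rule of length ≥2.
BIN: Q -> QAS becomes Q -> QC, C -> AS; S -> SQB becomes S -> SD, D -> QB.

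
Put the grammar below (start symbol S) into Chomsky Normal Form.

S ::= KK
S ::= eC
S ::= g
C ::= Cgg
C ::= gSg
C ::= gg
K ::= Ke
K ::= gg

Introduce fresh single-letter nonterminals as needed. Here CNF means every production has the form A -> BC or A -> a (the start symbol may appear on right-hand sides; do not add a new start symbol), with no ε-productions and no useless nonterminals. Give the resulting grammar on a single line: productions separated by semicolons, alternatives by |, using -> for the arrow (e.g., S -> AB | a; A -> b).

No ε-productions.
No unit productions to eliminate.
TERM: introduce B -> e, A -> g and substitute in every rule of length ≥2.
BIN: C -> ASA becomes C -> AD, D -> SA; C -> CAA becomes C -> CE, E -> AA.

S -> g | BC | KK; A -> g; B -> e; C -> AA | AD | CE; D -> SA; E -> AA; K -> AA | KB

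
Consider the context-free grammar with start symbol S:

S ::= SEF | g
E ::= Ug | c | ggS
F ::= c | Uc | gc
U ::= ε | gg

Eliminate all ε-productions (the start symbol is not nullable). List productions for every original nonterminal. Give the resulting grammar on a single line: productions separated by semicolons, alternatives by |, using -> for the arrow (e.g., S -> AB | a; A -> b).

Nullable set: {U}.
E -> Ug: U nullable, giving Ug | g.
F -> Uc: U nullable, giving Uc | c.
Drop U -> ε.
Unchanged (no nullable symbols): S -> SEF; S -> g; E -> c; E -> ggS; F -> c; F -> gc; U -> gg.

S -> g | SEF; E -> c | g | Ug | ggS; F -> c | Uc | gc; U -> gg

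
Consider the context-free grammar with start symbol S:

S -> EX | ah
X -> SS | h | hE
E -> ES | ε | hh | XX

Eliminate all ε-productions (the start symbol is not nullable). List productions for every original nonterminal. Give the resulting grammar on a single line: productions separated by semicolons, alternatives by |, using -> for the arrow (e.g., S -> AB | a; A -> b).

S -> X | EX | ah; E -> S | ES | XX | hh; X -> h | SS | hE

Nullable set: {E}.
S -> EX: E nullable, giving EX | X.
Drop E -> ε.
E -> ES: E nullable, giving ES | S.
X -> hE: E nullable, giving h | hE.
Unchanged (no nullable symbols): S -> ah; E -> XX; E -> hh; X -> SS; X -> h.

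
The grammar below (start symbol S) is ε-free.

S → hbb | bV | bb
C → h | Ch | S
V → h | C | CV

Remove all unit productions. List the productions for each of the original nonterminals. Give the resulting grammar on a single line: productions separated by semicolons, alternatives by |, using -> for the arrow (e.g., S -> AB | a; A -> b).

S -> bV | bb | hbb; C -> h | Ch | bV | bb | hbb; V -> h | CV | Ch | bV | bb | hbb

Unit productions: C->S, V->C.
Unit pairs (A ⇒* B via units): (C,S), (V,C), (V,S).
S: inherits non-unit rules of {S} → bV | bb | hbb.
C: inherits non-unit rules of {C, S} → Ch | bV | bb | h | hbb.
V: inherits non-unit rules of {C, S, V} → CV | Ch | bV | bb | h | hbb.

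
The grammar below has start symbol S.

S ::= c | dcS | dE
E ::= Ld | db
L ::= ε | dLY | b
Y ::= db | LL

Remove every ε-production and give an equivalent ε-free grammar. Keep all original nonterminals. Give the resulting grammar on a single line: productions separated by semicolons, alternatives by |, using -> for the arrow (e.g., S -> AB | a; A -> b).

S -> c | dE | dcS; E -> d | Ld | db; L -> b | d | dL | dY | dLY; Y -> L | LL | db

Nullable set: {L, Y}.
E -> Ld: L nullable, giving Ld | d.
Drop L -> ε.
L -> dLY: L, Y nullable, giving d | dL | dLY | dY.
Y -> LL: L, L nullable, giving L | LL.
Unchanged (no nullable symbols): S -> c; S -> dE; S -> dcS; E -> db; L -> b; Y -> db.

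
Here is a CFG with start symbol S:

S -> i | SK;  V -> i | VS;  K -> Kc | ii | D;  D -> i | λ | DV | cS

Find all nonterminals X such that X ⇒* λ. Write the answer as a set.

Directly nullable (have an ε-rule): {D}.
K is nullable via K -> D (every symbol on the right is already known nullable).
Not nullable: S, V — each has a terminal in every rule's right-hand side or depends on a non-nullable symbol.

{D, K}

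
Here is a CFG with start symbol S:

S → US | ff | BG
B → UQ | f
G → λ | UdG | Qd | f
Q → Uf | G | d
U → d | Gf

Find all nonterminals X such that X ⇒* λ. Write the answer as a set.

Directly nullable (have an ε-rule): {G}.
Q is nullable via Q -> G (every symbol on the right is already known nullable).
Not nullable: B, S, U — each has a terminal in every rule's right-hand side or depends on a non-nullable symbol.

{G, Q}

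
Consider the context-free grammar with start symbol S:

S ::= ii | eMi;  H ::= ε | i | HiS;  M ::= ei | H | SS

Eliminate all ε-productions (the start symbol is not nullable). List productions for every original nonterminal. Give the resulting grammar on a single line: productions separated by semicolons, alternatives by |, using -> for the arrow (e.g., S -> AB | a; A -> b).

S -> ei | ii | eMi; H -> i | iS | HiS; M -> H | SS | ei

Nullable set: {H, M}.
S -> eMi: M nullable, giving eMi | ei.
Drop H -> ε.
H -> HiS: H nullable, giving HiS | iS.
M -> H: H nullable, giving H.
Unchanged (no nullable symbols): S -> ii; H -> i; M -> SS; M -> ei.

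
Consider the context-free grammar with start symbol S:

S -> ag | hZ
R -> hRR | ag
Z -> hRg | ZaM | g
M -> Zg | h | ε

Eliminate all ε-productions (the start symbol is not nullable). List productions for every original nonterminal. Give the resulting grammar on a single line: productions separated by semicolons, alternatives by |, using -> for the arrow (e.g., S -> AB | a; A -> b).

S -> ag | hZ; M -> h | Zg; R -> ag | hRR; Z -> g | Za | ZaM | hRg

Nullable set: {M}.
Drop M -> ε.
Z -> ZaM: M nullable, giving Za | ZaM.
Unchanged (no nullable symbols): S -> ag; S -> hZ; M -> Zg; M -> h; R -> ag; R -> hRR; Z -> g; Z -> hRg.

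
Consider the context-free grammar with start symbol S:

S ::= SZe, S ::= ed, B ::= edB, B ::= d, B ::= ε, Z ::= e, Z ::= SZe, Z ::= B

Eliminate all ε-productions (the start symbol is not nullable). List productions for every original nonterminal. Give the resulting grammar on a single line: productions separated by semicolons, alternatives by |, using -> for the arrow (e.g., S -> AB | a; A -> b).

S -> Se | ed | SZe; B -> d | ed | edB; Z -> B | e | Se | SZe

Nullable set: {B, Z}.
S -> SZe: Z nullable, giving SZe | Se.
Drop B -> ε.
B -> edB: B nullable, giving ed | edB.
Z -> B: B nullable, giving B.
Z -> SZe: Z nullable, giving SZe | Se.
Unchanged (no nullable symbols): S -> ed; B -> d; Z -> e.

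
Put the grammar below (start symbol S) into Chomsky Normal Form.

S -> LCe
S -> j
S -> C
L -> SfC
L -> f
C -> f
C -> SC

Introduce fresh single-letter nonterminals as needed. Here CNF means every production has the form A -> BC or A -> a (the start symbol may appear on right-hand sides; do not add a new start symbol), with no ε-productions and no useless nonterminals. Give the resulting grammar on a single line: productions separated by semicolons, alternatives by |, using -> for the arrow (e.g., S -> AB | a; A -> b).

No ε-productions.
After unit-elimination: S -> f | j | SC | LCe; C -> f | SC; L -> f | SfC.
TERM: introduce B -> e, A -> f and substitute in every rule of length ≥2.
BIN: L -> SAC becomes L -> SD, D -> AC; S -> LCB becomes S -> LE, E -> CB.

S -> f | j | LE | SC; A -> f; B -> e; C -> f | SC; D -> AC; E -> CB; L -> f | SD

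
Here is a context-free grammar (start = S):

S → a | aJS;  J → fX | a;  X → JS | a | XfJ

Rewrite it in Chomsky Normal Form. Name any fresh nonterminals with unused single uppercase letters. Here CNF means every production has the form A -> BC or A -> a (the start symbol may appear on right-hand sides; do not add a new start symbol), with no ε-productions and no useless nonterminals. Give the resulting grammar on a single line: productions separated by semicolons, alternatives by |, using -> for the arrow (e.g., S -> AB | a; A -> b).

S -> a | BC; A -> f; B -> a; C -> JS; D -> AJ; J -> a | AX; X -> a | JS | XD

No ε-productions.
No unit productions to eliminate.
TERM: introduce B -> a, A -> f and substitute in every rule of length ≥2.
BIN: S -> BJS becomes S -> BC, C -> JS; X -> XAJ becomes X -> XD, D -> AJ.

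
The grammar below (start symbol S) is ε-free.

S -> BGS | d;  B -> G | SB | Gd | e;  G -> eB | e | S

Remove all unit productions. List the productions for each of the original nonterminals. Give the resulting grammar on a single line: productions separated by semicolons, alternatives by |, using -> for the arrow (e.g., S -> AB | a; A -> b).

Unit productions: B->G, G->S.
Unit pairs (A ⇒* B via units): (B,G), (B,S), (G,S).
S: inherits non-unit rules of {S} → BGS | d.
B: inherits non-unit rules of {B, G, S} → BGS | Gd | SB | d | e | eB.
G: inherits non-unit rules of {G, S} → BGS | d | e | eB.

S -> d | BGS; B -> d | e | Gd | SB | eB | BGS; G -> d | e | eB | BGS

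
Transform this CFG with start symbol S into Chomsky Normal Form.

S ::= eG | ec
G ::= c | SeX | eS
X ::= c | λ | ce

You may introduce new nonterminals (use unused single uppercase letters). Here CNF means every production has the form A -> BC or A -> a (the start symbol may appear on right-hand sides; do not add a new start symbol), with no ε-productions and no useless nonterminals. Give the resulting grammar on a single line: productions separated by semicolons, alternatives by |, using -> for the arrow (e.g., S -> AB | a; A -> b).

S -> AB | AG; A -> e; B -> c; C -> AX; G -> c | AS | SA | SC; X -> c | BA

Nullable: {X}; after ε-elimination: S -> eG | ec; G -> c | Se | eS | SeX; X -> c | ce.
No unit productions to eliminate.
TERM: introduce B -> c, A -> e and substitute in every rule of length ≥2.
BIN: G -> SAX becomes G -> SC, C -> AX.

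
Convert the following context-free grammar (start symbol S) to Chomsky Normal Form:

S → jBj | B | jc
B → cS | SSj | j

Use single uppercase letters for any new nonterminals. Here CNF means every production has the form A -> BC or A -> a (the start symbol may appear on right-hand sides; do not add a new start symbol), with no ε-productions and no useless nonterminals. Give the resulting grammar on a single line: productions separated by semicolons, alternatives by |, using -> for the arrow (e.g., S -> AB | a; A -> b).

No ε-productions.
After unit-elimination: S -> j | cS | jc | SSj | jBj; B -> j | cS | SSj.
TERM: introduce C -> c, A -> j and substitute in every rule of length ≥2.
BIN: B -> SSA becomes B -> SD, D -> SA; S -> ABA becomes S -> AE, E -> BA; S -> SSA becomes S -> SF, F -> SA.

S -> j | AC | AE | CS | SF; A -> j; B -> j | CS | SD; C -> c; D -> SA; E -> BA; F -> SA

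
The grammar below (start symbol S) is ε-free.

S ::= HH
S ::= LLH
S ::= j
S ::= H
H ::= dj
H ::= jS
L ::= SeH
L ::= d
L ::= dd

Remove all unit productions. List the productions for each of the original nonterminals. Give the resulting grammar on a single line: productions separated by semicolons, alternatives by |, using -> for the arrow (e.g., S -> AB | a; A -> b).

S -> j | HH | dj | jS | LLH; H -> dj | jS; L -> d | dd | SeH

Unit productions: S->H.
Unit pairs (A ⇒* B via units): (S,H).
S: inherits non-unit rules of {H, S} → HH | LLH | dj | j | jS.
H: inherits non-unit rules of {H} → dj | jS.
L: inherits non-unit rules of {L} → SeH | d | dd.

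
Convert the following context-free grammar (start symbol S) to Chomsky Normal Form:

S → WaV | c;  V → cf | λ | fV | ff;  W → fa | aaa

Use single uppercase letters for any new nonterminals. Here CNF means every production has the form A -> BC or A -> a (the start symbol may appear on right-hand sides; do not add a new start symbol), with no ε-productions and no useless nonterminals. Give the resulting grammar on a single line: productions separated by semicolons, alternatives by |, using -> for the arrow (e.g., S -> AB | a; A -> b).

Nullable: {V}; after ε-elimination: S -> c | Wa | WaV; V -> f | cf | fV | ff; W -> fa | aaa.
No unit productions to eliminate.
TERM: introduce A -> a, B -> c, C -> f and substitute in every rule of length ≥2.
BIN: S -> WAV becomes S -> WD, D -> AV; W -> AAA becomes W -> AE, E -> AA.

S -> c | WA | WD; A -> a; B -> c; C -> f; D -> AV; E -> AA; V -> f | BC | CC | CV; W -> AE | CA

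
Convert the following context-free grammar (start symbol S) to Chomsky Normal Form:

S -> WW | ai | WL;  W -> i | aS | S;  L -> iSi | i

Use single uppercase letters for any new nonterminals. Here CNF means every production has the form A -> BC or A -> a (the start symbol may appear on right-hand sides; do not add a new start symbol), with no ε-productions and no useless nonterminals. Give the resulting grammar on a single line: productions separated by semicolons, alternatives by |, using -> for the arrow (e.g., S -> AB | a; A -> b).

No ε-productions.
After unit-elimination: S -> WL | WW | ai; L -> i | iSi; W -> i | WL | WW | aS | ai.
TERM: introduce B -> a, A -> i and substitute in every rule of length ≥2.
BIN: L -> ASA becomes L -> AC, C -> SA.

S -> BA | WL | WW; A -> i; B -> a; C -> SA; L -> i | AC; W -> i | BA | BS | WL | WW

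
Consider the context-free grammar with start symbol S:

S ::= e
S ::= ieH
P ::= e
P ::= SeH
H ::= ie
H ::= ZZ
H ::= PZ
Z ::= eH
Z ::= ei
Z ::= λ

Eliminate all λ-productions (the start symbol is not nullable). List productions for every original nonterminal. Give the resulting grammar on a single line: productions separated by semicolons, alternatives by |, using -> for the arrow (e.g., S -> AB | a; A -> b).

Nullable set: {H, Z}.
S -> ieH: H nullable, giving ie | ieH.
H -> PZ: Z nullable, giving P | PZ.
H -> ZZ: Z, Z nullable, giving Z | ZZ.
P -> SeH: H nullable, giving Se | SeH.
Drop Z -> λ.
Z -> eH: H nullable, giving e | eH.
Unchanged (no nullable symbols): S -> e; H -> ie; P -> e; Z -> ei.

S -> e | ie | ieH; H -> P | Z | PZ | ZZ | ie; P -> e | Se | SeH; Z -> e | eH | ei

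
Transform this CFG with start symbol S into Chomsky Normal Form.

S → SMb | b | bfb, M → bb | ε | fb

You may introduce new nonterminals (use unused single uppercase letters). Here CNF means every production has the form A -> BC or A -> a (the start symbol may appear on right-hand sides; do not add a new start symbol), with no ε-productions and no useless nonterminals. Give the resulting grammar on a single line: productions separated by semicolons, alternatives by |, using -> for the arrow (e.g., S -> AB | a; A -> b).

Nullable: {M}; after ε-elimination: S -> b | Sb | SMb | bfb; M -> bb | fb.
No unit productions to eliminate.
TERM: introduce A -> b, B -> f and substitute in every rule of length ≥2.
BIN: S -> ABA becomes S -> AC, C -> BA; S -> SMA becomes S -> SD, D -> MA.

S -> b | AC | SA | SD; A -> b; B -> f; C -> BA; D -> MA; M -> AA | BA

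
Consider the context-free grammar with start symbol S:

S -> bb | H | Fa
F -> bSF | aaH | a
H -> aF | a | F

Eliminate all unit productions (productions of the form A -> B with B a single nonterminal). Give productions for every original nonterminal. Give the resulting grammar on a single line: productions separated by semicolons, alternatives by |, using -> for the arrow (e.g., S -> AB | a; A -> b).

S -> a | Fa | aF | bb | aaH | bSF; F -> a | aaH | bSF; H -> a | aF | aaH | bSF

Unit productions: H->F, S->H.
Unit pairs (A ⇒* B via units): (H,F), (S,F), (S,H).
S: inherits non-unit rules of {F, H, S} → Fa | a | aF | aaH | bSF | bb.
F: inherits non-unit rules of {F} → a | aaH | bSF.
H: inherits non-unit rules of {F, H} → a | aF | aaH | bSF.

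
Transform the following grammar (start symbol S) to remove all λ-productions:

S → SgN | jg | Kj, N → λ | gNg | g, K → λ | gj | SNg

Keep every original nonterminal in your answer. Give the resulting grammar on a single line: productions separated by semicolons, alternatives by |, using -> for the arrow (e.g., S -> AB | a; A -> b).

S -> j | Kj | Sg | jg | SgN; K -> Sg | gj | SNg; N -> g | gg | gNg

Nullable set: {K, N}.
S -> Kj: K nullable, giving Kj | j.
S -> SgN: N nullable, giving Sg | SgN.
Drop K -> λ.
K -> SNg: N nullable, giving SNg | Sg.
Drop N -> λ.
N -> gNg: N nullable, giving gNg | gg.
Unchanged (no nullable symbols): S -> jg; K -> gj; N -> g.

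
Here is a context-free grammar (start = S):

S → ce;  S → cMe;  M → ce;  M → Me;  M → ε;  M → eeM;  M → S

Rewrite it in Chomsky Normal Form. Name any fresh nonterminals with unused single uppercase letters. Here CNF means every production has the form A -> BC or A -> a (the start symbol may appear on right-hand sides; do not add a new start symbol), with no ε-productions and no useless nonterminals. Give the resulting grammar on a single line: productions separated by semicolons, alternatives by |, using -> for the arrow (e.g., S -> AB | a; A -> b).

S -> BA | BE; A -> e; B -> c; C -> AM; D -> MA; E -> MA; M -> e | AA | AC | BA | BD | MA

Nullable: {M}; after ε-elimination: S -> ce | cMe; M -> S | e | Me | ce | ee | eeM.
After unit-elimination: S -> ce | cMe; M -> e | Me | ce | ee | cMe | eeM.
TERM: introduce B -> c, A -> e and substitute in every rule of length ≥2.
BIN: M -> AAM becomes M -> AC, C -> AM; M -> BMA becomes M -> BD, D -> MA; S -> BMA becomes S -> BE, E -> MA.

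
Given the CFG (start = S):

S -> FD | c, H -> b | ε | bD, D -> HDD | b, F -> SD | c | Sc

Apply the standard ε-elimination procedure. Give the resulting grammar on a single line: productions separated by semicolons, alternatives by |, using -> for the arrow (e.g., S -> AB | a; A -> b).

S -> c | FD; D -> b | DD | HDD; F -> c | SD | Sc; H -> b | bD

Nullable set: {H}.
D -> HDD: H nullable, giving DD | HDD.
Drop H -> ε.
Unchanged (no nullable symbols): S -> FD; S -> c; D -> b; F -> SD; F -> Sc; F -> c; H -> b; H -> bD.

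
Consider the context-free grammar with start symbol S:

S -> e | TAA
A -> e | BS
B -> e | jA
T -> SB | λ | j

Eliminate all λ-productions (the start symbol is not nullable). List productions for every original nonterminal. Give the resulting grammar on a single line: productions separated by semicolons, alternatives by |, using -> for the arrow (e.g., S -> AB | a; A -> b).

S -> e | AA | TAA; A -> e | BS; B -> e | jA; T -> j | SB

Nullable set: {T}.
S -> TAA: T nullable, giving AA | TAA.
Drop T -> λ.
Unchanged (no nullable symbols): S -> e; A -> BS; A -> e; B -> e; B -> jA; T -> SB; T -> j.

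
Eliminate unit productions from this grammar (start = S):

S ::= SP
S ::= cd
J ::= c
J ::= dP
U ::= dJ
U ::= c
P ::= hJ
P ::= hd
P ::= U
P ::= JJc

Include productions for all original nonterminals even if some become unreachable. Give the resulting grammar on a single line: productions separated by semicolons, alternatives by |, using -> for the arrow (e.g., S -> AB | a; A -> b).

S -> SP | cd; J -> c | dP; P -> c | dJ | hJ | hd | JJc; U -> c | dJ

Unit productions: P->U.
Unit pairs (A ⇒* B via units): (P,U).
S: inherits non-unit rules of {S} → SP | cd.
J: inherits non-unit rules of {J} → c | dP.
P: inherits non-unit rules of {P, U} → JJc | c | dJ | hJ | hd.
U: inherits non-unit rules of {U} → c | dJ.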